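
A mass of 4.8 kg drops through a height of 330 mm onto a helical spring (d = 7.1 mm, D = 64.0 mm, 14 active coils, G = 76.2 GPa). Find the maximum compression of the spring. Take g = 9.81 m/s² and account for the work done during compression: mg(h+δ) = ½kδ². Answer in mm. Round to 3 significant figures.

k = Gd⁴/(8D³N_a) = (76.2×10³)(7.1⁴)/(8·64.0³·14) = 6.5952 N/mm
W = mg = 4.8 × 9.81 = 47.088 N
½kδ² − Wδ − Wh = 0 → δ = (W + √(W² + 2kWh))/k
δ = (47.088 + √(2217.3 + 204967))/6.5952 = (47.088 + 455.18)/6.5952 = 76.155 mm

76.2 mm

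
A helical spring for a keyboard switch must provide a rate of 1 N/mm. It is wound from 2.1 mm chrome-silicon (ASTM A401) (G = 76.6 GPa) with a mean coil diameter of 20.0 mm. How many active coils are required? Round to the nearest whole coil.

23

N_a = Gd⁴/(8D³k) = (76.6×10³ × 2.1⁴)/(8 × 20.0³ × 1)
    = 1.48972e+06 / 64000 = 23.28 → 23 coils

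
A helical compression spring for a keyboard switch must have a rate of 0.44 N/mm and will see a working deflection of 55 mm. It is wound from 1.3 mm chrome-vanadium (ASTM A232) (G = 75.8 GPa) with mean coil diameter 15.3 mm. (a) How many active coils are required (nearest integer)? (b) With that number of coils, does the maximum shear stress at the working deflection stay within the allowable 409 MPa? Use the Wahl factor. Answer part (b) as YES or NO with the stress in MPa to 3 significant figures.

(a) 17 coils; (b) NO, τ_max = 486 MPa

N_a = Gd⁴/(8D³k) = (75.8×10³)(1.3⁴)/(8·15.3³·0.44) = 17.17 → N_a = 17
Actual rate k = Gd⁴/(8D³·17) = 0.44446 N/mm
Working load F = kδ = 0.44446·55 = 24.445 N
C = 15.3/1.3 = 11.7692; K_W = (4C−1)/(4C−4)+0.615/C = 1.1219
τ_max = K_W·8FD/(πd³) = 1.1219·433.5 = 486.35 MPa
τ_max > 409 MPa → exceeds allowable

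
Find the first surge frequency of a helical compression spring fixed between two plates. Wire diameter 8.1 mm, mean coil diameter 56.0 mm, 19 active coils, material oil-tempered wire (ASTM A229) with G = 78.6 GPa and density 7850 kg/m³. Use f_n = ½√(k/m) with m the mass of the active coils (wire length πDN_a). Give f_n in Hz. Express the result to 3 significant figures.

48.4 Hz

k = Gd⁴/(8D³N_a) = (78.6×10³)(8.1⁴)/(8·56.0³·19) = 12.675 N/mm = 12675 N/m
Wire length L = πDN_a = π·56.0·19 = 3342.7 mm
m = ρ·(πd²/4)·L = 7850 × 51.53×10⁻⁶ m² × 3.3427 m = 1.3521 kg
f_n = ½√(k/m) = 0.5·√(12675/1.3521) = 0.5·√(9374.2) = 48.41 Hz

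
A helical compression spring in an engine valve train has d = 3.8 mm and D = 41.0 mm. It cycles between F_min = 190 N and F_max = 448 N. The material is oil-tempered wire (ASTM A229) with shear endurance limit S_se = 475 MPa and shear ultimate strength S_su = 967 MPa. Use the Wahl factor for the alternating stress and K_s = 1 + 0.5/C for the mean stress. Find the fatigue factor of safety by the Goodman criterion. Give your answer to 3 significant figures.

C = D/d = 41.0/3.8 = 10.7895; K_W = (4C−1)/(4C−4)+0.615/C = 1.1336; K_s = 1+0.5/C = 1.0463
F_a = (F_max−F_min)/2 = 129 N; F_m = (F_max+F_min)/2 = 319 N
τ_a = K_W·8F_aD/(πd³) = 1.1336 × 245.45 = 278.25 MPa
τ_m = K_s·8F_mD/(πd³) = 1.0463 × 606.97 = 635.09 MPa
Goodman: 1/n_f = τ_a/S_se + τ_m/S_su = 278.25/475 + 635.09/967 = 0.58578 + 0.65677 = 1.2425
n_f = 1/1.2425 = 0.8048

0.805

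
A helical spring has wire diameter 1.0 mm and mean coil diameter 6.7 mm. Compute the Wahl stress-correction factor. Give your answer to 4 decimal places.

C = D/d = 6.7/1.0 = 6.7000
K_W = (4C−1)/(4C−4) + 0.615/C = 25.800/22.800 + 0.0918 = 1.2234

1.2234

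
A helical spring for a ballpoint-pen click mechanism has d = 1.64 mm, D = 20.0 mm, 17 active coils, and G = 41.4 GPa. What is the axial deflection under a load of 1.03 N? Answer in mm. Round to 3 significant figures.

3.74 mm

k = Gd⁴/(8D³N_a) = (41.4×10³)(1.64⁴)/(8·20.0³·17) = 0.27526 N/mm
δ = F/k = 1.03 / 0.27526 = 3.7419 mm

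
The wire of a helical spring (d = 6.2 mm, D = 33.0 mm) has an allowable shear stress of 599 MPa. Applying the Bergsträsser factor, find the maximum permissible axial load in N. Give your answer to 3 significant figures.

C = D/d = 33.0/6.2 = 5.3226
K_B = (4C+2)/(4C−3) = 23.290/18.290 = 1.2734
τ_max = K·8FD/(πd³) → F_max = τ_allow·πd³/(8DK)
F_max = 599·π·6.2³/(8·33.0·1.2734) = 4.4849e+05/336.17 = 1334.1 N

1330 N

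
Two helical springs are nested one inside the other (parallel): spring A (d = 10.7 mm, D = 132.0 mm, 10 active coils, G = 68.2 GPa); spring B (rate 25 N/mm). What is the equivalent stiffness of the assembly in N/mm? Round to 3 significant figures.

29.9 N/mm

k_A = Gd⁴/(8D³N_a) = (68.2×10³)(10.7⁴)/(8·132.0³·10) = 4.8586 N/mm
Parallel: k_eq = 4.8586 + 25 = 29.859 N/mm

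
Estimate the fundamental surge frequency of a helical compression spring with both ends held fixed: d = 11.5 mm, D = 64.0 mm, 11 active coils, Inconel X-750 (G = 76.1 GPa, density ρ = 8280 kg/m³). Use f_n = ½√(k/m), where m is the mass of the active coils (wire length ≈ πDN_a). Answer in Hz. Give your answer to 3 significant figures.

87.1 Hz

k = Gd⁴/(8D³N_a) = (76.1×10³)(11.5⁴)/(8·64.0³·11) = 57.697 N/mm = 57697 N/m
Wire length L = πDN_a = π·64.0·11 = 2211.7 mm
m = ρ·(πd²/4)·L = 8280 × 103.87×10⁻⁶ m² × 2.2117 m = 1.9021 kg
f_n = ½√(k/m) = 0.5·√(57697/1.9021) = 0.5·√(30333) = 87.082 Hz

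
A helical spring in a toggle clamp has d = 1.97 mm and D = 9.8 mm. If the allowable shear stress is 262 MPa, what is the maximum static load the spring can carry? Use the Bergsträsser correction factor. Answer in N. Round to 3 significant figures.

C = D/d = 9.8/1.97 = 4.9746
K_B = (4C+2)/(4C−3) = 21.898/16.898 = 1.2959
τ_max = K·8FD/(πd³) → F_max = τ_allow·πd³/(8DK)
F_max = 262·π·1.97³/(8·9.8·1.2959) = 6292.9/101.6 = 61.939 N

61.9 N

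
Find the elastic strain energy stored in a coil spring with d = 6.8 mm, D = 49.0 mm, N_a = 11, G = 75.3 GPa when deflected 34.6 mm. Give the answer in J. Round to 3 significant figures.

k = Gd⁴/(8D³N_a) = (75.3×10³)(6.8⁴)/(8·49.0³·11) = 15.551 N/mm
U = ½kδ² = 0.5 × 15.551 × 34.6² = 9308.5 N·mm = 9.3085 J

9.31 J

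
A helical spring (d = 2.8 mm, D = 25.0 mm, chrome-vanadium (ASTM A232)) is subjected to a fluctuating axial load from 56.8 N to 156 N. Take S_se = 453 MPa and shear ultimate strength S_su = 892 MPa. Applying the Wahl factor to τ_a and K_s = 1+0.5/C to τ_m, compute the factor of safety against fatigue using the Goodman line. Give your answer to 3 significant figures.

C = D/d = 25.0/2.8 = 8.9286; K_W = (4C−1)/(4C−4)+0.615/C = 1.1635; K_s = 1+0.5/C = 1.0560
F_a = (F_max−F_min)/2 = 49.6 N; F_m = (F_max+F_min)/2 = 106.4 N
τ_a = K_W·8F_aD/(πd³) = 1.1635 × 143.84 = 167.36 MPa
τ_m = K_s·8F_mD/(πd³) = 1.0560 × 308.57 = 325.85 MPa
Goodman: 1/n_f = τ_a/S_se + τ_m/S_su = 167.36/453 + 325.85/892 = 0.36944 + 0.36530 = 0.73474
n_f = 1/0.73474 = 1.361

1.36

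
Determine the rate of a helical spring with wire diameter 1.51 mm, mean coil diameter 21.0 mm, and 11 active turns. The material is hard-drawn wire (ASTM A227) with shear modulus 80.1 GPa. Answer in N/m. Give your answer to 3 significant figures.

k = Gd⁴/(8D³N_a) = (80.1×10³ × 1.51⁴) / (8 × 21.0³ × 11)
  = 416428 / 814968 = 0.51098 N/mm = 510.98 N/m

511 N/m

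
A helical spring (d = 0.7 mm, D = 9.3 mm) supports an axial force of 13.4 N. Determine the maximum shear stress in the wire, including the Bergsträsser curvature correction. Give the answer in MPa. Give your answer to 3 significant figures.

Spring index C = D/d = 9.3/0.7 = 13.2857
K_B = (4C+2)/(4C−3) = 55.143/50.143 = 1.0997
τ₀ = 8FD/(πd³) = 8·13.4·9.3/(π·0.7³) = 996.96/1.0776 = 925.2 MPa
τ_max = K·τ₀ = 1.0997 × 925.2 = 1017.5 MPa

1020 MPa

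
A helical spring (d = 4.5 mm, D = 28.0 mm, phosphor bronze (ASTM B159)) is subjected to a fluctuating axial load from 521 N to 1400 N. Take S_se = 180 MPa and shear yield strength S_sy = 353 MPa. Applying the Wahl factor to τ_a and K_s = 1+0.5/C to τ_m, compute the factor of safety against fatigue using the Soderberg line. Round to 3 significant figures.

C = D/d = 28.0/4.5 = 6.2222; K_W = (4C−1)/(4C−4)+0.615/C = 1.2425; K_s = 1+0.5/C = 1.0804
F_a = (F_max−F_min)/2 = 439.5 N; F_m = (F_max+F_min)/2 = 960.5 N
τ_a = K_W·8F_aD/(πd³) = 1.2425 × 343.89 = 427.27 MPa
τ_m = K_s·8F_mD/(πd³) = 1.0804 × 751.55 = 811.94 MPa
Soderberg: 1/n_f = τ_a/S_se + τ_m/S_sy = 427.27/180 + 811.94/353 = 2.37371 + 2.30012 = 4.6738
n_f = 1/4.6738 = 0.214

0.214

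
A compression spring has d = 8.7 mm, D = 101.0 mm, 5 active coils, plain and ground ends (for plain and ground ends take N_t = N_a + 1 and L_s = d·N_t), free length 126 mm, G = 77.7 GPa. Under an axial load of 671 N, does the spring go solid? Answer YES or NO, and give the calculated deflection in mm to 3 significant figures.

NO, δ = 62.1 mm

k = Gd⁴/(8D³N_a) = (77.7×10³)(8.7⁴)/(8·101.0³·5) = 10.801 N/mm
N_t = 6; L_s = 8.7·6 = 52.2 mm; δ_solid = L₀ − L_s = 126 − 52.2 = 73.8 mm
δ = F/k = 671/10.801 = 62.122 mm
δ < δ_solid → spring does not go solid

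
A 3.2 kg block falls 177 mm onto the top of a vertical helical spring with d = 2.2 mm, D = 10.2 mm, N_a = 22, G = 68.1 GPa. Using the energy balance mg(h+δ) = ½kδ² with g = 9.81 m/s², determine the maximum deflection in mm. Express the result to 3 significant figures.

k = Gd⁴/(8D³N_a) = (68.1×10³)(2.2⁴)/(8·10.2³·22) = 8.5413 N/mm
W = mg = 3.2 × 9.81 = 31.392 N
½kδ² − Wδ − Wh = 0 → δ = (W + √(W² + 2kWh))/k
δ = (31.392 + √(985.46 + 94917.6))/8.5413 = (31.392 + 309.68)/8.5413 = 39.932 mm

39.9 mm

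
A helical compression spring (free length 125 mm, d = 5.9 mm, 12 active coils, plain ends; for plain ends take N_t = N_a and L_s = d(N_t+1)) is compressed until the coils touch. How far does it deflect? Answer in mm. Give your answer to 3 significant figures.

48.3 mm

N_t = 12; L_s = 5.9·13 = 76.7 mm
δ_solid = L₀ − L_s = 125 − 76.7 = 48.3 mm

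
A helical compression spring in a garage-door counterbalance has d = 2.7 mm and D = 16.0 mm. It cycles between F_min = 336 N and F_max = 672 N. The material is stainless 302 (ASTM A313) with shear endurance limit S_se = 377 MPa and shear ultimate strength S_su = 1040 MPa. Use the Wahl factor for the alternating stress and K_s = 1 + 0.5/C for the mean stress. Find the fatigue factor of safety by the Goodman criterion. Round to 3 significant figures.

C = D/d = 16.0/2.7 = 5.9259; K_W = (4C−1)/(4C−4)+0.615/C = 1.2560; K_s = 1+0.5/C = 1.0844
F_a = (F_max−F_min)/2 = 168 N; F_m = (F_max+F_min)/2 = 504 N
τ_a = K_W·8F_aD/(πd³) = 1.2560 × 347.76 = 436.8 MPa
τ_m = K_s·8F_mD/(πd³) = 1.0844 × 1043.3 = 1131.3 MPa
Goodman: 1/n_f = τ_a/S_se + τ_m/S_su = 436.8/377 + 1131.3/1040 = 1.15861 + 1.08779 = 2.2464
n_f = 1/2.2464 = 0.4452

0.445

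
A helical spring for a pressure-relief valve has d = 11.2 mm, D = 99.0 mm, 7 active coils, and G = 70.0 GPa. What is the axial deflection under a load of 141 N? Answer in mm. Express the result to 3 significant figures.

6.96 mm

k = Gd⁴/(8D³N_a) = (70.0×10³)(11.2⁴)/(8·99.0³·7) = 20.271 N/mm
δ = F/k = 141 / 20.271 = 6.9557 mm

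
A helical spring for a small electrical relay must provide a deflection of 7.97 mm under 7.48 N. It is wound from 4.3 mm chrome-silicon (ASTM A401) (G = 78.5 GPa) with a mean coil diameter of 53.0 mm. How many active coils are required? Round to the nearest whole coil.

24

Required rate k = F/δ = 7.48/7.97 = 0.93852 N/mm
N_a = Gd⁴/(8D³k) = (78.5×10³ × 4.3⁴)/(8 × 53.0³ × 0.93852)
    = 2.68376e+07 / 1.11779e+06 = 24.01 → 24 coils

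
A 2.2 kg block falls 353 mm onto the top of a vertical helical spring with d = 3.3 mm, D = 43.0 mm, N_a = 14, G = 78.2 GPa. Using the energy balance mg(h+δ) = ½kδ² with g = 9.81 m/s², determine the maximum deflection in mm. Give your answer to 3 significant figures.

143 mm

k = Gd⁴/(8D³N_a) = (78.2×10³)(3.3⁴)/(8·43.0³·14) = 1.0415 N/mm
W = mg = 2.2 × 9.81 = 21.582 N
½kδ² − Wδ − Wh = 0 → δ = (W + √(W² + 2kWh))/k
δ = (21.582 + √(465.78 + 15868.5))/1.0415 = (21.582 + 127.81)/1.0415 = 143.44 mm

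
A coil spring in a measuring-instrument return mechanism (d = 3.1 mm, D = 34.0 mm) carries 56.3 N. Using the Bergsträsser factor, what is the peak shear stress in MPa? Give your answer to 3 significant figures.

Spring index C = D/d = 34.0/3.1 = 10.9677
K_B = (4C+2)/(4C−3) = 45.871/40.871 = 1.1223
τ₀ = 8FD/(πd³) = 8·56.3·34.0/(π·3.1³) = 15313.6/93.591 = 163.62 MPa
τ_max = K·τ₀ = 1.1223 × 163.62 = 183.64 MPa

184 MPa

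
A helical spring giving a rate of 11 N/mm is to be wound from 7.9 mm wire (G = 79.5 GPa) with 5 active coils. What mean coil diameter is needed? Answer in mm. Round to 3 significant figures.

D = (Gd⁴/(8N_a·k))^(1/3) = (79.5×10³·7.9⁴/(8·5·11))^(1/3)
  = (703757)^(1/3) = 88.9490 mm

88.9 mm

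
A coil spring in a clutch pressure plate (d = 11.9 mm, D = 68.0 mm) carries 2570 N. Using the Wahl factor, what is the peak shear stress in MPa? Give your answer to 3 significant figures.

335 MPa

Spring index C = D/d = 68.0/11.9 = 5.7143
K_W = (4C−1)/(4C−4) + 0.615/C = 21.857/18.857 + 0.1076 = 1.2667
τ₀ = 8FD/(πd³) = 8·2570·68.0/(π·11.9³) = 1.39808e+06/5294.1 = 264.08 MPa
τ_max = K·τ₀ = 1.2667 × 264.08 = 334.52 MPa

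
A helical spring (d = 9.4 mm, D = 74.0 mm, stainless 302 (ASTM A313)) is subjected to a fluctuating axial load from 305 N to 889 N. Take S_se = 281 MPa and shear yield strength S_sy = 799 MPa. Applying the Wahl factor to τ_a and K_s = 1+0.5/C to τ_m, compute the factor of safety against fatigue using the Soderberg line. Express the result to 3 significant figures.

C = D/d = 74.0/9.4 = 7.8723; K_W = (4C−1)/(4C−4)+0.615/C = 1.1873; K_s = 1+0.5/C = 1.0635
F_a = (F_max−F_min)/2 = 292 N; F_m = (F_max+F_min)/2 = 597 N
τ_a = K_W·8F_aD/(πd³) = 1.1873 × 66.248 = 78.653 MPa
τ_m = K_s·8F_mD/(πd³) = 1.0635 × 135.44 = 144.05 MPa
Soderberg: 1/n_f = τ_a/S_se + τ_m/S_sy = 78.653/281 + 144.05/799 = 0.27990 + 0.18028 = 0.46019
n_f = 1/0.46019 = 2.173

2.17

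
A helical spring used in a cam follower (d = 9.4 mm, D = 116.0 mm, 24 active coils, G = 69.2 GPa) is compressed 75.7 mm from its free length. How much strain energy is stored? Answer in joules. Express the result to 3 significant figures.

k = Gd⁴/(8D³N_a) = (69.2×10³)(9.4⁴)/(8·116.0³·24) = 1.8028 N/mm
U = ½kδ² = 0.5 × 1.8028 × 75.7² = 5165.4 N·mm = 5.1654 J

5.17 J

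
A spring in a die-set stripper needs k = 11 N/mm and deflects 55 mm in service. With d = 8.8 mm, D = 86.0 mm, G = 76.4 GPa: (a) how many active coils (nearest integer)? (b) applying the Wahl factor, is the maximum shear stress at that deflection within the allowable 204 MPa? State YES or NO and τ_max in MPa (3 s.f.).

(a) 8 coils; (b) NO, τ_max = 228 MPa

N_a = Gd⁴/(8D³k) = (76.4×10³)(8.8⁴)/(8·86.0³·11) = 8.186 → N_a = 8
Actual rate k = Gd⁴/(8D³·8) = 11.255 N/mm
Working load F = kδ = 11.255·55 = 619.03 N
C = 86.0/8.8 = 9.7727; K_W = (4C−1)/(4C−4)+0.615/C = 1.1484
τ_max = K_W·8FD/(πd³) = 1.1484·198.93 = 228.46 MPa
τ_max > 204 MPa → exceeds allowable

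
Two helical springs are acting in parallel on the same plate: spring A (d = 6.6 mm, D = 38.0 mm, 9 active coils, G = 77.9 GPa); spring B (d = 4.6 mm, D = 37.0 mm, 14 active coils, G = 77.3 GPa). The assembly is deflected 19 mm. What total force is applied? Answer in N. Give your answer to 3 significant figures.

827 N

k_A = Gd⁴/(8D³N_a) = (77.9×10³)(6.6⁴)/(8·38.0³·9) = 37.414 N/mm
k_B = Gd⁴/(8D³N_a) = (77.3×10³)(4.6⁴)/(8·37.0³·14) = 6.1008 N/mm
Parallel: k_eq = 37.414 + 6.1008 = 43.514 N/mm
F = k_eq·δ = 43.514·19 = 826.77 N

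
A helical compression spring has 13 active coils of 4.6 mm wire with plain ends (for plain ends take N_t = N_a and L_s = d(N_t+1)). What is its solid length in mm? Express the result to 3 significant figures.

plain ends: N_t = N_a = 13
L_s = d·(N_t+1) = 4.6 × 14 = 64.4 mm

64.4 mm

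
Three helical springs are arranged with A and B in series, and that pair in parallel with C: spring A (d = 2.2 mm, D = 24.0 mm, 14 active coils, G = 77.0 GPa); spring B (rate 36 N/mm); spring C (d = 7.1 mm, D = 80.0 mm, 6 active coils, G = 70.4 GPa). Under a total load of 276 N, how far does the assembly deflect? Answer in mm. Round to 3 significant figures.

k_A = Gd⁴/(8D³N_a) = (77.0×10³)(2.2⁴)/(8·24.0³·14) = 1.165 N/mm
k_C = Gd⁴/(8D³N_a) = (70.4×10³)(7.1⁴)/(8·80.0³·6) = 7.2794 N/mm
Springs A,B series: k_AB = 1/(1/1.165+1/36) = 1.1285 N/mm; parallel with C: k_eq = 1.1285+7.2794 = 8.4079 N/mm
δ = F/k_eq = 276/8.4079 = 32.826 mm

32.8 mm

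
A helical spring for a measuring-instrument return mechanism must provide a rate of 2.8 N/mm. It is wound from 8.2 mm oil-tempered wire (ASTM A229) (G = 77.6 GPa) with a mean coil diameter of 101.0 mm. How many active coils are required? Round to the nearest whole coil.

N_a = Gd⁴/(8D³k) = (77.6×10³ × 8.2⁴)/(8 × 101.0³ × 2.8)
    = 3.50846e+08 / 2.30787e+07 = 15.2 → 15 coils

15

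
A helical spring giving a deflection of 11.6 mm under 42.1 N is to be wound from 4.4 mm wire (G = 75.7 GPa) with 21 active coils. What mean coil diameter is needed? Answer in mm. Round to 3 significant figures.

36.0 mm

Required rate k = F/δ = 42.1/11.6 = 3.6293 N/mm
D = (Gd⁴/(8N_a·k))^(1/3) = (75.7×10³·4.4⁴/(8·21·3.6293))^(1/3)
  = (46534.3)^(1/3) = 35.9687 mm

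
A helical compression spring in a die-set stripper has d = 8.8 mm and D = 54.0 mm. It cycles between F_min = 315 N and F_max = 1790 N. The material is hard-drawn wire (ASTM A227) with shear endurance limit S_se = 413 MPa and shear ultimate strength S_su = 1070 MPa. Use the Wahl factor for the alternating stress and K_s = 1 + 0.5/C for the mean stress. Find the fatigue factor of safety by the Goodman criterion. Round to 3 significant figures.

C = D/d = 54.0/8.8 = 6.1364; K_W = (4C−1)/(4C−4)+0.615/C = 1.2462; K_s = 1+0.5/C = 1.0815
F_a = (F_max−F_min)/2 = 737.5 N; F_m = (F_max+F_min)/2 = 1052.5 N
τ_a = K_W·8F_aD/(πd³) = 1.2462 × 148.82 = 185.46 MPa
τ_m = K_s·8F_mD/(πd³) = 1.0815 × 212.38 = 229.68 MPa
Goodman: 1/n_f = τ_a/S_se + τ_m/S_su = 185.46/413 + 229.68/1070 = 0.44905 + 0.21466 = 0.66371
n_f = 1/0.66371 = 1.507

1.51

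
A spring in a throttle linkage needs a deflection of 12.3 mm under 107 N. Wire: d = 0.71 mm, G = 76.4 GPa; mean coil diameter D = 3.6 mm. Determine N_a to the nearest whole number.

Required rate k = F/δ = 107/12.3 = 8.6992 N/mm
N_a = Gd⁴/(8D³k) = (76.4×10³ × 0.71⁴)/(8 × 3.6³ × 8.6992)
    = 19414.5 / 3246.95 = 5.979 → 6 coils

6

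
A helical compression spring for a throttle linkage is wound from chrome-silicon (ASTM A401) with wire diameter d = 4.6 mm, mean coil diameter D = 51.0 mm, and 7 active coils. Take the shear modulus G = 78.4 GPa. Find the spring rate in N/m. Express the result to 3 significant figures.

4730 N/m

k = Gd⁴/(8D³N_a) = (78.4×10³ × 4.6⁴) / (8 × 51.0³ × 7)
  = 3.51033e+07 / 7.42846e+06 = 4.7255 N/mm = 4725.5 N/m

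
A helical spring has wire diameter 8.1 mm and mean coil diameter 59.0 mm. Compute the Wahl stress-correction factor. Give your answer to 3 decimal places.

1.204

C = D/d = 59.0/8.1 = 7.2840
K_W = (4C−1)/(4C−4) + 0.615/C = 28.136/25.136 + 0.0844 = 1.2038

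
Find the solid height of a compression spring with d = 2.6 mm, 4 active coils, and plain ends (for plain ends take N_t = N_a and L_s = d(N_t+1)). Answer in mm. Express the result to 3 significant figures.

plain ends: N_t = N_a = 4
L_s = d·(N_t+1) = 2.6 × 5 = 13 mm

13.0 mm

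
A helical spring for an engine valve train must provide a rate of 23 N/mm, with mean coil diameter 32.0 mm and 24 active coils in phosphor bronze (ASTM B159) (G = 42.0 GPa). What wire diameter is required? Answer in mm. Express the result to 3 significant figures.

d = (8D³N_a·k / G)^(1/4) = (8·32.0³·24·23 / (42.0×10³))^0.25
  = (3445.3)^0.25 = 7.6614 mm

7.66 mm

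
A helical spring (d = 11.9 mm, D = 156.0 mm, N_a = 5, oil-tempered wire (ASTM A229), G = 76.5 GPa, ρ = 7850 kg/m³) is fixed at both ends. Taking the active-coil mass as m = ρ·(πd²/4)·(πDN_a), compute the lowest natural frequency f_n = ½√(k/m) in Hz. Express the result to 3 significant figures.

k = Gd⁴/(8D³N_a) = (76.5×10³)(11.9⁴)/(8·156.0³·5) = 10.102 N/mm = 10102 N/m
Wire length L = πDN_a = π·156.0·5 = 2450.4 mm
m = ρ·(πd²/4)·L = 7850 × 111.22×10⁻⁶ m² × 2.4504 m = 2.1394 kg
f_n = ½√(k/m) = 0.5·√(10102/2.1394) = 0.5·√(4721.9) = 34.358 Hz

34.4 Hz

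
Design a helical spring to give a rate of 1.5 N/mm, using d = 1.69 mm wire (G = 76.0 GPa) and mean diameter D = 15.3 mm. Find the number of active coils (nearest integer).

14

N_a = Gd⁴/(8D³k) = (76.0×10³ × 1.69⁴)/(8 × 15.3³ × 1.5)
    = 619955 / 42978.9 = 14.42 → 14 coils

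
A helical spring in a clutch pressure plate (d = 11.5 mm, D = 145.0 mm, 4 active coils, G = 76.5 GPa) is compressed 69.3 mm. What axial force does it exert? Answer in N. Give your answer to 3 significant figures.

k = Gd⁴/(8D³N_a) = (76.5×10³)(11.5⁴)/(8·145.0³·4) = 13.715 N/mm
F = k·δ = 13.715 × 69.3 = 950.46 N

950 N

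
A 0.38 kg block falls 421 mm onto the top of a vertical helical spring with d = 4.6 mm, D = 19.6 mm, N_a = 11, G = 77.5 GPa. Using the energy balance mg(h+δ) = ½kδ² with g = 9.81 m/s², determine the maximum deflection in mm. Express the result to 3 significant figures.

k = Gd⁴/(8D³N_a) = (77.5×10³)(4.6⁴)/(8·19.6³·11) = 52.37 N/mm
W = mg = 0.38 × 9.81 = 3.7278 N
½kδ² − Wδ − Wh = 0 → δ = (W + √(W² + 2kWh))/k
δ = (3.7278 + √(13.896 + 164379))/52.37 = (3.7278 + 405.45)/52.37 = 7.8133 mm

7.81 mm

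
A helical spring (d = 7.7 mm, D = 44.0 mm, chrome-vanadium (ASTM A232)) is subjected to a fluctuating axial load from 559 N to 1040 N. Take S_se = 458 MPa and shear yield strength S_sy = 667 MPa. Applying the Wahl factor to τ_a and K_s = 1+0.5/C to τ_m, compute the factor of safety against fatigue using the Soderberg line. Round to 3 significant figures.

2.07

C = D/d = 44.0/7.7 = 5.7143; K_W = (4C−1)/(4C−4)+0.615/C = 1.2667; K_s = 1+0.5/C = 1.0875
F_a = (F_max−F_min)/2 = 240.5 N; F_m = (F_max+F_min)/2 = 799.5 N
τ_a = K_W·8F_aD/(πd³) = 1.2667 × 59.025 = 74.768 MPa
τ_m = K_s·8F_mD/(πd³) = 1.0875 × 196.22 = 213.39 MPa
Soderberg: 1/n_f = τ_a/S_se + τ_m/S_sy = 74.768/458 + 213.39/667 = 0.16325 + 0.31992 = 0.48317
n_f = 1/0.48317 = 2.07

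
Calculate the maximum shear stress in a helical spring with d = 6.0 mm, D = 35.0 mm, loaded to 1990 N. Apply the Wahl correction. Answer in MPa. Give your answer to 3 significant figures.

1040 MPa

Spring index C = D/d = 35.0/6.0 = 5.8333
K_W = (4C−1)/(4C−4) + 0.615/C = 22.333/19.333 + 0.1054 = 1.2606
τ₀ = 8FD/(πd³) = 8·1990·35.0/(π·6.0³) = 557200/678.58 = 821.12 MPa
τ_max = K·τ₀ = 1.2606 × 821.12 = 1035.1 MPa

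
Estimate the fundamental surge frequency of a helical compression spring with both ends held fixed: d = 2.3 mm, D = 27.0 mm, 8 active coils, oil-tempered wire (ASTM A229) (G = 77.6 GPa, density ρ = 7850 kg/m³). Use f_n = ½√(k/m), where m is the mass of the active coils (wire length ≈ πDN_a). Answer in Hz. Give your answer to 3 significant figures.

140 Hz

k = Gd⁴/(8D³N_a) = (77.6×10³)(2.3⁴)/(8·27.0³·8) = 1.7239 N/mm = 1723.9 N/m
Wire length L = πDN_a = π·27.0·8 = 678.58 mm
m = ρ·(πd²/4)·L = 7850 × 4.1548×10⁻⁶ m² × 0.67858 m = 0.022132 kg
f_n = ½√(k/m) = 0.5·√(1723.9/0.022132) = 0.5·√(77890) = 139.54 Hz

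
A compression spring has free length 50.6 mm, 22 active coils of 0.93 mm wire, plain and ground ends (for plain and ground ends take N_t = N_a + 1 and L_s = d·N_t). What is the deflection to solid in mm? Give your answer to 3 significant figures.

N_t = 23; L_s = 0.93·23 = 21.39 mm
δ_solid = L₀ − L_s = 50.6 − 21.39 = 29.21 mm

29.2 mm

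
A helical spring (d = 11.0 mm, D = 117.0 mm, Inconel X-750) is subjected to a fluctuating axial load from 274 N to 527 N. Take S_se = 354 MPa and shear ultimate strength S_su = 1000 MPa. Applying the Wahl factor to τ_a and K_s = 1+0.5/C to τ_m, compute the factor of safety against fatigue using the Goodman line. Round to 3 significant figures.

C = D/d = 117.0/11.0 = 10.6364; K_W = (4C−1)/(4C−4)+0.615/C = 1.1357; K_s = 1+0.5/C = 1.0470
F_a = (F_max−F_min)/2 = 126.5 N; F_m = (F_max+F_min)/2 = 400.5 N
τ_a = K_W·8F_aD/(πd³) = 1.1357 × 28.316 = 32.158 MPa
τ_m = K_s·8F_mD/(πd³) = 1.0470 × 89.65 = 93.864 MPa
Goodman: 1/n_f = τ_a/S_se + τ_m/S_su = 32.158/354 + 93.864/1000 = 0.09084 + 0.09386 = 0.1847
n_f = 1/0.1847 = 5.414

5.41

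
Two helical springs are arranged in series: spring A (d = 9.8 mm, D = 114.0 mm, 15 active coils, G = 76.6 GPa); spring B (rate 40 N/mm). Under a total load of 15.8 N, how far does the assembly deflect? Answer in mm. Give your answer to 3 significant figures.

k_A = Gd⁴/(8D³N_a) = (76.6×10³)(9.8⁴)/(8·114.0³·15) = 3.9741 N/mm
Series: 1/k_eq = 1/3.9741 + 1/40 = 0.27663; k_eq = 3.6149 N/mm
δ = F/k_eq = 15.8/3.6149 = 4.3708 mm

4.37 mm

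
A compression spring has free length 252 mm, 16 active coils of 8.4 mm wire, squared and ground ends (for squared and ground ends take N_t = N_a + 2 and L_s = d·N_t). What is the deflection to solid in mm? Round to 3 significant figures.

N_t = 18; L_s = 8.4·18 = 151.2 mm
δ_solid = L₀ − L_s = 252 − 151.2 = 100.8 mm

101 mm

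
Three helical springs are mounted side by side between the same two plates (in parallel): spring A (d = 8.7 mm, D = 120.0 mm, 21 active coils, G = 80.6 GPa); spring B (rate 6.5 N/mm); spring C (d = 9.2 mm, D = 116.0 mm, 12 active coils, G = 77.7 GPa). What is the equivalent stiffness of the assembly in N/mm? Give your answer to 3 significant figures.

11.8 N/mm

k_A = Gd⁴/(8D³N_a) = (80.6×10³)(8.7⁴)/(8·120.0³·21) = 1.5906 N/mm
k_C = Gd⁴/(8D³N_a) = (77.7×10³)(9.2⁴)/(8·116.0³·12) = 3.7147 N/mm
Parallel: k_eq = 1.5906 + 6.5 + 3.7147 = 11.805 N/mm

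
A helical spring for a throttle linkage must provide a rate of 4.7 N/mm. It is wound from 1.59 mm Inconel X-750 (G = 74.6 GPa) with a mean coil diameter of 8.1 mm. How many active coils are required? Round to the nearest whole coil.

N_a = Gd⁴/(8D³k) = (74.6×10³ × 1.59⁴)/(8 × 8.1³ × 4.7)
    = 476790 / 19982.2 = 23.86 → 24 coils

24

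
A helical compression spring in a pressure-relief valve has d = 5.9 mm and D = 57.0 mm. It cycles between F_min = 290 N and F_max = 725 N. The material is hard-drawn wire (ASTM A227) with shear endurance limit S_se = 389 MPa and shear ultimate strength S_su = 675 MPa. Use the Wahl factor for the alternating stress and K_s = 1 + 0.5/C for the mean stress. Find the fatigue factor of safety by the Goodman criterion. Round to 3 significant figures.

C = D/d = 57.0/5.9 = 9.6610; K_W = (4C−1)/(4C−4)+0.615/C = 1.1503; K_s = 1+0.5/C = 1.0518
F_a = (F_max−F_min)/2 = 217.5 N; F_m = (F_max+F_min)/2 = 507.5 N
τ_a = K_W·8F_aD/(πd³) = 1.1503 × 153.72 = 176.81 MPa
τ_m = K_s·8F_mD/(πd³) = 1.0518 × 358.67 = 377.23 MPa
Goodman: 1/n_f = τ_a/S_se + τ_m/S_su = 176.81/389 + 377.23/675 = 0.45453 + 0.55886 = 1.0134
n_f = 1/1.0134 = 0.9868

0.987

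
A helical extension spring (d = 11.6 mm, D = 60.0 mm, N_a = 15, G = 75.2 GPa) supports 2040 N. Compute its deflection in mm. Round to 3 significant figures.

38.8 mm

k = Gd⁴/(8D³N_a) = (75.2×10³)(11.6⁴)/(8·60.0³·15) = 52.531 N/mm
δ = F/k = 2040 / 52.531 = 38.834 mm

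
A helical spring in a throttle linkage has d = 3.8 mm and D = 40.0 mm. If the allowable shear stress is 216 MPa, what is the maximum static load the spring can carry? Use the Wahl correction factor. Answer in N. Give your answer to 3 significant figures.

102 N

C = D/d = 40.0/3.8 = 10.5263
K_W = (4C−1)/(4C−4) + 0.615/C = 41.105/38.105 + 0.0584 = 1.1372
τ_max = K·8FD/(πd³) → F_max = τ_allow·πd³/(8DK)
F_max = 216·π·3.8³/(8·40.0·1.1372) = 37235/363.89 = 102.33 N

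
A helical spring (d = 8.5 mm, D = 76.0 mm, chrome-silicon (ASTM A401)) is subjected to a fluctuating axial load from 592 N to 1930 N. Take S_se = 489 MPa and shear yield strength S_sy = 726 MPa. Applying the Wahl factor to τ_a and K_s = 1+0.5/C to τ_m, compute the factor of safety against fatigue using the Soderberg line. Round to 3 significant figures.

0.926

C = D/d = 76.0/8.5 = 8.9412; K_W = (4C−1)/(4C−4)+0.615/C = 1.1632; K_s = 1+0.5/C = 1.0559
F_a = (F_max−F_min)/2 = 669 N; F_m = (F_max+F_min)/2 = 1261 N
τ_a = K_W·8F_aD/(πd³) = 1.1632 × 210.83 = 245.24 MPa
τ_m = K_s·8F_mD/(πd³) = 1.0559 × 397.39 = 419.61 MPa
Soderberg: 1/n_f = τ_a/S_se + τ_m/S_sy = 245.24/489 + 419.61/726 = 0.50151 + 0.57797 = 1.0795
n_f = 1/1.0795 = 0.9264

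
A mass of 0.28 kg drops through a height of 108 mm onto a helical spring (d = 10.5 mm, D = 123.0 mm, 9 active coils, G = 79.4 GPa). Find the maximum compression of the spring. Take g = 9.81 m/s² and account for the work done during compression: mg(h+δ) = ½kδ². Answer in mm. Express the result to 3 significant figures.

9.46 mm

k = Gd⁴/(8D³N_a) = (79.4×10³)(10.5⁴)/(8·123.0³·9) = 7.2033 N/mm
W = mg = 0.28 × 9.81 = 2.7468 N
½kδ² − Wδ − Wh = 0 → δ = (W + √(W² + 2kWh))/k
δ = (2.7468 + √(7.5449 + 4273.77))/7.2033 = (2.7468 + 65.432)/7.2033 = 9.4649 mm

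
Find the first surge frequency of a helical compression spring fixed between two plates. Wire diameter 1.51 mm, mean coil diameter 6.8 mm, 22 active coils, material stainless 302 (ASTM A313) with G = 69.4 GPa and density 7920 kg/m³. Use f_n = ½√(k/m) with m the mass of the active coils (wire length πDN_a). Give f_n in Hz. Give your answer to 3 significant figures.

k = Gd⁴/(8D³N_a) = (69.4×10³)(1.51⁴)/(8·6.8³·22) = 6.5197 N/mm = 6519.7 N/m
Wire length L = πDN_a = π·6.8·22 = 469.98 mm
m = ρ·(πd²/4)·L = 7920 × 1.7908×10⁻⁶ m² × 0.46998 m = 0.0066658 kg
f_n = ½√(k/m) = 0.5·√(6519.7/0.0066658) = 0.5·√(9.7809e+05) = 494.49 Hz

494 Hz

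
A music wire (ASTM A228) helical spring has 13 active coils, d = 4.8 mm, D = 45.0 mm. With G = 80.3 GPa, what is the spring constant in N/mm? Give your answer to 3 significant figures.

4.50 N/mm

k = Gd⁴/(8D³N_a) = (80.3×10³ × 4.8⁴) / (8 × 45.0³ × 13)
  = 4.26266e+07 / 9.477e+06 = 4.4979 N/mm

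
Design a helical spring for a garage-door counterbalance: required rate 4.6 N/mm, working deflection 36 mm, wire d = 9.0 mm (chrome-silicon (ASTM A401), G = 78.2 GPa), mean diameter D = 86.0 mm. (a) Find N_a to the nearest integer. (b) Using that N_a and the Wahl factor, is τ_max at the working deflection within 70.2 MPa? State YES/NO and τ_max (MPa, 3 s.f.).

N_a = Gd⁴/(8D³k) = (78.2×10³)(9.0⁴)/(8·86.0³·4.6) = 21.92 → N_a = 22
Actual rate k = Gd⁴/(8D³·22) = 4.5832 N/mm
Working load F = kδ = 4.5832·36 = 165 N
C = 86.0/9.0 = 9.5556; K_W = (4C−1)/(4C−4)+0.615/C = 1.1520
τ_max = K_W·8FD/(πd³) = 1.1520·49.566 = 57.101 MPa
τ_max ≤ 70.2 MPa → acceptable

(a) 22 coils; (b) YES, τ_max = 57.1 MPa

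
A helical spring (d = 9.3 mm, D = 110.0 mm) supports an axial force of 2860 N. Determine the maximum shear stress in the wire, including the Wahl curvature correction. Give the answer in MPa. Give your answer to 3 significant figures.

Spring index C = D/d = 110.0/9.3 = 11.8280
K_W = (4C−1)/(4C−4) + 0.615/C = 46.312/43.312 + 0.0520 = 1.1213
τ₀ = 8FD/(πd³) = 8·2860·110.0/(π·9.3³) = 2.5168e+06/2527 = 995.98 MPa
τ_max = K·τ₀ = 1.1213 × 995.98 = 1116.8 MPa

1120 MPa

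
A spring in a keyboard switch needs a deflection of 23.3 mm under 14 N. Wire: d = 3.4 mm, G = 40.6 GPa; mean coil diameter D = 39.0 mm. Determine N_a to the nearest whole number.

19

Required rate k = F/δ = 14/23.3 = 0.60086 N/mm
N_a = Gd⁴/(8D³k) = (40.6×10³ × 3.4⁴)/(8 × 39.0³ × 0.60086)
    = 5.42552e+06 / 285139 = 19.03 → 19 coils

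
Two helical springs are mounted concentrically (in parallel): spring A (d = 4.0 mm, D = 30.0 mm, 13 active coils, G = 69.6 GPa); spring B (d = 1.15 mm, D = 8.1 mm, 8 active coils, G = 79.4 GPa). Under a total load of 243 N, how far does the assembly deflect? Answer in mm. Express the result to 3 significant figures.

23.3 mm

k_A = Gd⁴/(8D³N_a) = (69.6×10³)(4.0⁴)/(8·30.0³·13) = 6.3453 N/mm
k_B = Gd⁴/(8D³N_a) = (79.4×10³)(1.15⁴)/(8·8.1³·8) = 4.083 N/mm
Parallel: k_eq = 6.3453 + 4.083 = 10.428 N/mm
δ = F/k_eq = 243/10.428 = 23.302 mm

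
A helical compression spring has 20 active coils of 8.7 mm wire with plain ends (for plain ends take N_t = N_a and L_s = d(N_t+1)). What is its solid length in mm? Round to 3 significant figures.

183 mm

plain ends: N_t = N_a = 20
L_s = d·(N_t+1) = 8.7 × 21 = 182.7 mm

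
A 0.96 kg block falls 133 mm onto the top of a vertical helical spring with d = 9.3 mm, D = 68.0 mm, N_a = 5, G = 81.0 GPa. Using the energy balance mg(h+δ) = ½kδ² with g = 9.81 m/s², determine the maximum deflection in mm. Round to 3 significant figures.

k = Gd⁴/(8D³N_a) = (81.0×10³)(9.3⁴)/(8·68.0³·5) = 48.176 N/mm
W = mg = 0.96 × 9.81 = 9.4176 N
½kδ² − Wδ − Wh = 0 → δ = (W + √(W² + 2kWh))/k
δ = (9.4176 + √(88.691 + 120685))/48.176 = (9.4176 + 347.52)/48.176 = 7.4091 mm

7.41 mm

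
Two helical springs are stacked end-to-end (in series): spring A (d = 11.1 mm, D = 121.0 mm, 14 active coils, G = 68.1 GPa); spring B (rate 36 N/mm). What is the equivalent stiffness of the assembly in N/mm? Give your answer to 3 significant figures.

4.55 N/mm

k_A = Gd⁴/(8D³N_a) = (68.1×10³)(11.1⁴)/(8·121.0³·14) = 5.2103 N/mm
Series: 1/k_eq = 1/5.2103 + 1/36 = 0.2197; k_eq = 4.5516 N/mm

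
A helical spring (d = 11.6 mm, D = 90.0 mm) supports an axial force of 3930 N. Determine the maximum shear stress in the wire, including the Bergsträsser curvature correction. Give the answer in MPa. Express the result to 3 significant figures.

Spring index C = D/d = 90.0/11.6 = 7.7586
K_B = (4C+2)/(4C−3) = 33.034/28.034 = 1.1784
τ₀ = 8FD/(πd³) = 8·3930·90.0/(π·11.6³) = 2.8296e+06/4903.7 = 577.03 MPa
τ_max = K·τ₀ = 1.1784 × 577.03 = 679.95 MPa

680 MPa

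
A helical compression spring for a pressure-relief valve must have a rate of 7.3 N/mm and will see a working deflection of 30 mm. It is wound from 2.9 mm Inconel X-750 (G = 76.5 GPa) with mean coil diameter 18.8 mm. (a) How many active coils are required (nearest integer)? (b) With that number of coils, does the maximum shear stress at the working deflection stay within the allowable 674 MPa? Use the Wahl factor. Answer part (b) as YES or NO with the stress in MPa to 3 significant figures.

N_a = Gd⁴/(8D³k) = (76.5×10³)(2.9⁴)/(8·18.8³·7.3) = 13.94 → N_a = 14
Actual rate k = Gd⁴/(8D³·14) = 7.2705 N/mm
Working load F = kδ = 7.2705·30 = 218.11 N
C = 18.8/2.9 = 6.4828; K_W = (4C−1)/(4C−4)+0.615/C = 1.2317
τ_max = K_W·8FD/(πd³) = 1.2317·428.14 = 527.32 MPa
τ_max ≤ 674 MPa → acceptable

(a) 14 coils; (b) YES, τ_max = 527 MPa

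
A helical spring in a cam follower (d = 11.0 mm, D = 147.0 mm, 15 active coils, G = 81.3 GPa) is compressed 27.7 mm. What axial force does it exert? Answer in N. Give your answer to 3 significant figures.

k = Gd⁴/(8D³N_a) = (81.3×10³)(11.0⁴)/(8·147.0³·15) = 3.1227 N/mm
F = k·δ = 3.1227 × 27.7 = 86.498 N

86.5 N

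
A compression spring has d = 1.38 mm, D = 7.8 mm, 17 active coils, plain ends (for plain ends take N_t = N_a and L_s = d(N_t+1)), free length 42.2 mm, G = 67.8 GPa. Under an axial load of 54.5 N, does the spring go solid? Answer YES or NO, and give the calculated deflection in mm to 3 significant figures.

k = Gd⁴/(8D³N_a) = (67.8×10³)(1.38⁴)/(8·7.8³·17) = 3.81 N/mm
N_t = 17; L_s = 1.38·18 = 24.84 mm; δ_solid = L₀ − L_s = 42.2 − 24.84 = 17.36 mm
δ = F/k = 54.5/3.81 = 14.305 mm
δ < δ_solid → spring does not go solid

NO, δ = 14.3 mm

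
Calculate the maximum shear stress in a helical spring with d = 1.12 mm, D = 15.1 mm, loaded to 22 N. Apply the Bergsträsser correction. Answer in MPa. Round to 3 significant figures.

661 MPa

Spring index C = D/d = 15.1/1.12 = 13.4821
K_B = (4C+2)/(4C−3) = 55.929/50.929 = 1.0982
τ₀ = 8FD/(πd³) = 8·22·15.1/(π·1.12³) = 2657.6/4.4137 = 602.12 MPa
τ_max = K·τ₀ = 1.0982 × 602.12 = 661.24 MPa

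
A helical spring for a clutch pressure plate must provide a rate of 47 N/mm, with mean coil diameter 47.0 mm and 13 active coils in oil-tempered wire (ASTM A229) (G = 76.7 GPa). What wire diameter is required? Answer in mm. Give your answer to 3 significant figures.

d = (8D³N_a·k / G)^(1/4) = (8·47.0³·13·47 / (76.7×10³))^0.25
  = (6616.5)^0.25 = 9.0190 mm

9.02 mm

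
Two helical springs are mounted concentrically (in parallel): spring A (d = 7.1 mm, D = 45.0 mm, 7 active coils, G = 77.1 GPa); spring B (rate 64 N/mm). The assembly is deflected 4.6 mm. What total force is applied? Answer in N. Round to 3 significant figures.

471 N

k_A = Gd⁴/(8D³N_a) = (77.1×10³)(7.1⁴)/(8·45.0³·7) = 38.394 N/mm
Parallel: k_eq = 38.394 + 64 = 102.39 N/mm
F = k_eq·δ = 102.39·4.6 = 471.01 N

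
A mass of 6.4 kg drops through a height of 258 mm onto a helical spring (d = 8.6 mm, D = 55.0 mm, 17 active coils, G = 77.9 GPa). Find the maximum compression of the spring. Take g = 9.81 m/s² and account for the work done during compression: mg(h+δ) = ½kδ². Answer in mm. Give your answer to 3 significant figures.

44.9 mm

k = Gd⁴/(8D³N_a) = (77.9×10³)(8.6⁴)/(8·55.0³·17) = 18.832 N/mm
W = mg = 6.4 × 9.81 = 62.784 N
½kδ² − Wδ − Wh = 0 → δ = (W + √(W² + 2kWh))/k
δ = (62.784 + √(3941.8 + 610103))/18.832 = (62.784 + 783.61)/18.832 = 44.944 mm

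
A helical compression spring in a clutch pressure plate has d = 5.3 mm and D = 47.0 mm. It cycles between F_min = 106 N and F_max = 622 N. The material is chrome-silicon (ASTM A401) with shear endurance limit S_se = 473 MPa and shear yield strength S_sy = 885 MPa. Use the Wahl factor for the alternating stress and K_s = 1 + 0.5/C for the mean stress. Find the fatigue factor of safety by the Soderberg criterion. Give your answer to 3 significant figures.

1.16

C = D/d = 47.0/5.3 = 8.8679; K_W = (4C−1)/(4C−4)+0.615/C = 1.1647; K_s = 1+0.5/C = 1.0564
F_a = (F_max−F_min)/2 = 258 N; F_m = (F_max+F_min)/2 = 364 N
τ_a = K_W·8F_aD/(πd³) = 1.1647 × 207.41 = 241.57 MPa
τ_m = K_s·8F_mD/(πd³) = 1.0564 × 292.63 = 309.12 MPa
Soderberg: 1/n_f = τ_a/S_se + τ_m/S_sy = 241.57/473 + 309.12/885 = 0.51071 + 0.34929 = 0.86
n_f = 1/0.86 = 1.163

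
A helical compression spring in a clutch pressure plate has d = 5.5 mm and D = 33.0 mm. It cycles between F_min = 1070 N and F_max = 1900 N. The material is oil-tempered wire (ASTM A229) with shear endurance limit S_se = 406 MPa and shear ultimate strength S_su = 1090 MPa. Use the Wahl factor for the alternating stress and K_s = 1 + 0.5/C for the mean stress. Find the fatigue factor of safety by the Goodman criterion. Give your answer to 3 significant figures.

0.718

C = D/d = 33.0/5.5 = 6.0000; K_W = (4C−1)/(4C−4)+0.615/C = 1.2525; K_s = 1+0.5/C = 1.0833
F_a = (F_max−F_min)/2 = 415 N; F_m = (F_max+F_min)/2 = 1485 N
τ_a = K_W·8F_aD/(πd³) = 1.2525 × 209.61 = 262.54 MPa
τ_m = K_s·8F_mD/(πd³) = 1.0833 × 750.05 = 812.56 MPa
Goodman: 1/n_f = τ_a/S_se + τ_m/S_su = 262.54/406 + 812.56/1090 = 0.64664 + 0.74547 = 1.3921
n_f = 1/1.3921 = 0.7183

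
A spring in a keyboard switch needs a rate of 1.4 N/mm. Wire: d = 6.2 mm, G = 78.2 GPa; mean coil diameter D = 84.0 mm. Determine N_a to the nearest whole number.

17

N_a = Gd⁴/(8D³k) = (78.2×10³ × 6.2⁴)/(8 × 84.0³ × 1.4)
    = 1.15551e+08 / 6.63828e+06 = 17.41 → 17 coils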